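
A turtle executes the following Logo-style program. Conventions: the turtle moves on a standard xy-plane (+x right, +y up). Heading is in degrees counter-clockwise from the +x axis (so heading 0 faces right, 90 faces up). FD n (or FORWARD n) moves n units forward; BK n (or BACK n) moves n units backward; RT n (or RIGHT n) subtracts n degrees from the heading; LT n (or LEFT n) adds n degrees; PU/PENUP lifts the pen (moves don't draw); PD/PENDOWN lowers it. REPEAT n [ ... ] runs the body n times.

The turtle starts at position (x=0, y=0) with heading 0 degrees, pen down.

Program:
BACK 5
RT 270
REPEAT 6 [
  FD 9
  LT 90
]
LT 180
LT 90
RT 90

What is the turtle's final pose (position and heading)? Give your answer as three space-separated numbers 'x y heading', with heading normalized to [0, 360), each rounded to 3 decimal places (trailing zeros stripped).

Answer: -14 9 90

Derivation:
Executing turtle program step by step:
Start: pos=(0,0), heading=0, pen down
BK 5: (0,0) -> (-5,0) [heading=0, draw]
RT 270: heading 0 -> 90
REPEAT 6 [
  -- iteration 1/6 --
  FD 9: (-5,0) -> (-5,9) [heading=90, draw]
  LT 90: heading 90 -> 180
  -- iteration 2/6 --
  FD 9: (-5,9) -> (-14,9) [heading=180, draw]
  LT 90: heading 180 -> 270
  -- iteration 3/6 --
  FD 9: (-14,9) -> (-14,0) [heading=270, draw]
  LT 90: heading 270 -> 0
  -- iteration 4/6 --
  FD 9: (-14,0) -> (-5,0) [heading=0, draw]
  LT 90: heading 0 -> 90
  -- iteration 5/6 --
  FD 9: (-5,0) -> (-5,9) [heading=90, draw]
  LT 90: heading 90 -> 180
  -- iteration 6/6 --
  FD 9: (-5,9) -> (-14,9) [heading=180, draw]
  LT 90: heading 180 -> 270
]
LT 180: heading 270 -> 90
LT 90: heading 90 -> 180
RT 90: heading 180 -> 90
Final: pos=(-14,9), heading=90, 7 segment(s) drawn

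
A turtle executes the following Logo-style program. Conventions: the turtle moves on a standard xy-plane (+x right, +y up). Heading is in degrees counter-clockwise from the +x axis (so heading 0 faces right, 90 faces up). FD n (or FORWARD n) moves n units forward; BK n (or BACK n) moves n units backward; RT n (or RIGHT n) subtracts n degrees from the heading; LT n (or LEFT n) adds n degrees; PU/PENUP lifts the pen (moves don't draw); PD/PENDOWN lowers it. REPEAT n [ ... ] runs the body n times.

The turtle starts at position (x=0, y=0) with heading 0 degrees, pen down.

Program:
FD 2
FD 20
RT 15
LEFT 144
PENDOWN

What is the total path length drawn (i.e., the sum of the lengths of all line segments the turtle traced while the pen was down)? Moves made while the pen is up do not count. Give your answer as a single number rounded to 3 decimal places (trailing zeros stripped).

Answer: 22

Derivation:
Executing turtle program step by step:
Start: pos=(0,0), heading=0, pen down
FD 2: (0,0) -> (2,0) [heading=0, draw]
FD 20: (2,0) -> (22,0) [heading=0, draw]
RT 15: heading 0 -> 345
LT 144: heading 345 -> 129
PD: pen down
Final: pos=(22,0), heading=129, 2 segment(s) drawn

Segment lengths:
  seg 1: (0,0) -> (2,0), length = 2
  seg 2: (2,0) -> (22,0), length = 20
Total = 22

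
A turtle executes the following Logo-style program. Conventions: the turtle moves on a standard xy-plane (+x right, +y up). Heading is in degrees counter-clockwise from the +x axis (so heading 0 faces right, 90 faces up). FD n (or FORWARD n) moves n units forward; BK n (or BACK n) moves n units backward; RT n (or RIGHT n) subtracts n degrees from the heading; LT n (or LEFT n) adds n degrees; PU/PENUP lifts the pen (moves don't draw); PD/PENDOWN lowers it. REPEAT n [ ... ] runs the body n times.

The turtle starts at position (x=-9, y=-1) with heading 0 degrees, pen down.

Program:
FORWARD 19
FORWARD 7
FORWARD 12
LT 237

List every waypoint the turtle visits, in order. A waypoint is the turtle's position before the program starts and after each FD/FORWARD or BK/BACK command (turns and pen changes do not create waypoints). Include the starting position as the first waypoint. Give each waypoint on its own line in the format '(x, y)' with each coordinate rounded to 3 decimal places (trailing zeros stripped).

Answer: (-9, -1)
(10, -1)
(17, -1)
(29, -1)

Derivation:
Executing turtle program step by step:
Start: pos=(-9,-1), heading=0, pen down
FD 19: (-9,-1) -> (10,-1) [heading=0, draw]
FD 7: (10,-1) -> (17,-1) [heading=0, draw]
FD 12: (17,-1) -> (29,-1) [heading=0, draw]
LT 237: heading 0 -> 237
Final: pos=(29,-1), heading=237, 3 segment(s) drawn
Waypoints (4 total):
(-9, -1)
(10, -1)
(17, -1)
(29, -1)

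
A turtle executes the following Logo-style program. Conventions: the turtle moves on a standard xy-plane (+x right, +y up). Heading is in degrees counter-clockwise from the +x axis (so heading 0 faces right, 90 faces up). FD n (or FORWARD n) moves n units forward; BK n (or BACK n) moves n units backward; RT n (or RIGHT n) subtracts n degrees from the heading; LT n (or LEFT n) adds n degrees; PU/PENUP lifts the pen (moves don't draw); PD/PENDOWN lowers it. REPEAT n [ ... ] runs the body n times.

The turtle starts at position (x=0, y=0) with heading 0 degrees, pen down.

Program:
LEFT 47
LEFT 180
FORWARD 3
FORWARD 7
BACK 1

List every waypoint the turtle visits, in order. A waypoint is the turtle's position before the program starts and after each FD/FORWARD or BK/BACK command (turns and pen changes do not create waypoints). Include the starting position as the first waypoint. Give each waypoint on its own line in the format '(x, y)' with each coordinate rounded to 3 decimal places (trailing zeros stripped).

Answer: (0, 0)
(-2.046, -2.194)
(-6.82, -7.314)
(-6.138, -6.582)

Derivation:
Executing turtle program step by step:
Start: pos=(0,0), heading=0, pen down
LT 47: heading 0 -> 47
LT 180: heading 47 -> 227
FD 3: (0,0) -> (-2.046,-2.194) [heading=227, draw]
FD 7: (-2.046,-2.194) -> (-6.82,-7.314) [heading=227, draw]
BK 1: (-6.82,-7.314) -> (-6.138,-6.582) [heading=227, draw]
Final: pos=(-6.138,-6.582), heading=227, 3 segment(s) drawn
Waypoints (4 total):
(0, 0)
(-2.046, -2.194)
(-6.82, -7.314)
(-6.138, -6.582)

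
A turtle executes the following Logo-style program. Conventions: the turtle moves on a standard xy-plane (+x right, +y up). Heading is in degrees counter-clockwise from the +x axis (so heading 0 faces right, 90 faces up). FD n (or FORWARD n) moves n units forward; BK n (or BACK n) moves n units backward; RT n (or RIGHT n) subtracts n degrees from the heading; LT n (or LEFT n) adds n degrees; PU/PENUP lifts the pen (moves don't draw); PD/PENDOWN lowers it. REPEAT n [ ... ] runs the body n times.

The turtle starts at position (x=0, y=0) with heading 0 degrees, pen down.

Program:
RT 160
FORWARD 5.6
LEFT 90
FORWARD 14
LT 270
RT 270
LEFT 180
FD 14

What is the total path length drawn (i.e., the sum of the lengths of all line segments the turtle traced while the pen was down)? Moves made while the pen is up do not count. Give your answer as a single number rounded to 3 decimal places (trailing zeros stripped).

Answer: 33.6

Derivation:
Executing turtle program step by step:
Start: pos=(0,0), heading=0, pen down
RT 160: heading 0 -> 200
FD 5.6: (0,0) -> (-5.262,-1.915) [heading=200, draw]
LT 90: heading 200 -> 290
FD 14: (-5.262,-1.915) -> (-0.474,-15.071) [heading=290, draw]
LT 270: heading 290 -> 200
RT 270: heading 200 -> 290
LT 180: heading 290 -> 110
FD 14: (-0.474,-15.071) -> (-5.262,-1.915) [heading=110, draw]
Final: pos=(-5.262,-1.915), heading=110, 3 segment(s) drawn

Segment lengths:
  seg 1: (0,0) -> (-5.262,-1.915), length = 5.6
  seg 2: (-5.262,-1.915) -> (-0.474,-15.071), length = 14
  seg 3: (-0.474,-15.071) -> (-5.262,-1.915), length = 14
Total = 33.6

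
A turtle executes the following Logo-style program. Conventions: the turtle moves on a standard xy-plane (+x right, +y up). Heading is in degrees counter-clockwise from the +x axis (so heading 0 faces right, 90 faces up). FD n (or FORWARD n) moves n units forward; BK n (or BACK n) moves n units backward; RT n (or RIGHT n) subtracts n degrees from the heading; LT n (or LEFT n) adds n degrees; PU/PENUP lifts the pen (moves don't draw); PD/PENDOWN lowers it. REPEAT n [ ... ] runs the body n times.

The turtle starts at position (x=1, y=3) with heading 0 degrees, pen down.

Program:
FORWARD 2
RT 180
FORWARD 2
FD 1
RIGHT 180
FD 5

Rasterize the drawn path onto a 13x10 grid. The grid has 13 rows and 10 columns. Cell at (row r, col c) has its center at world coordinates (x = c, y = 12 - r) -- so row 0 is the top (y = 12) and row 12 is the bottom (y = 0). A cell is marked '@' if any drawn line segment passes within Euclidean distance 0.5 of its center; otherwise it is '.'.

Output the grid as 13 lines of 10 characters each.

Segment 0: (1,3) -> (3,3)
Segment 1: (3,3) -> (1,3)
Segment 2: (1,3) -> (0,3)
Segment 3: (0,3) -> (5,3)

Answer: ..........
..........
..........
..........
..........
..........
..........
..........
..........
@@@@@@....
..........
..........
..........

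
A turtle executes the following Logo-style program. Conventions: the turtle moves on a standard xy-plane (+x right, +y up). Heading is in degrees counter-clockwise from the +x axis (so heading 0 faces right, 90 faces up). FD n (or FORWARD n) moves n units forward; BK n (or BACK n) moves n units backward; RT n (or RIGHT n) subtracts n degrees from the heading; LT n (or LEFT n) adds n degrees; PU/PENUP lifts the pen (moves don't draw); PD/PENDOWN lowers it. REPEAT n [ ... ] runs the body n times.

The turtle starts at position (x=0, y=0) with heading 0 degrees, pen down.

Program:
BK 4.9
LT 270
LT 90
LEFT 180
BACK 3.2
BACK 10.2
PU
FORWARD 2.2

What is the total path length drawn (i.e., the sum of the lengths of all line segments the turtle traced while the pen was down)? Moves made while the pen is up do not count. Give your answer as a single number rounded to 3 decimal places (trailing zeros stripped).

Executing turtle program step by step:
Start: pos=(0,0), heading=0, pen down
BK 4.9: (0,0) -> (-4.9,0) [heading=0, draw]
LT 270: heading 0 -> 270
LT 90: heading 270 -> 0
LT 180: heading 0 -> 180
BK 3.2: (-4.9,0) -> (-1.7,0) [heading=180, draw]
BK 10.2: (-1.7,0) -> (8.5,0) [heading=180, draw]
PU: pen up
FD 2.2: (8.5,0) -> (6.3,0) [heading=180, move]
Final: pos=(6.3,0), heading=180, 3 segment(s) drawn

Segment lengths:
  seg 1: (0,0) -> (-4.9,0), length = 4.9
  seg 2: (-4.9,0) -> (-1.7,0), length = 3.2
  seg 3: (-1.7,0) -> (8.5,0), length = 10.2
Total = 18.3

Answer: 18.3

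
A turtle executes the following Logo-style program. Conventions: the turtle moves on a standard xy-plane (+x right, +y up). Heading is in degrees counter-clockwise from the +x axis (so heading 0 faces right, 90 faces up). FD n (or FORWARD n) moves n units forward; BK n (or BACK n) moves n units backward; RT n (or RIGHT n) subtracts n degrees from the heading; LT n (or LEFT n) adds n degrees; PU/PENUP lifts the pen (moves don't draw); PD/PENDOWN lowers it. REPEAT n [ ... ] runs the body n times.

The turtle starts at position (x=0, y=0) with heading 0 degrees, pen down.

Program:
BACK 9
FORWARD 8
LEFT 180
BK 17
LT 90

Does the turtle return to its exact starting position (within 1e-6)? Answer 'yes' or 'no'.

Answer: no

Derivation:
Executing turtle program step by step:
Start: pos=(0,0), heading=0, pen down
BK 9: (0,0) -> (-9,0) [heading=0, draw]
FD 8: (-9,0) -> (-1,0) [heading=0, draw]
LT 180: heading 0 -> 180
BK 17: (-1,0) -> (16,0) [heading=180, draw]
LT 90: heading 180 -> 270
Final: pos=(16,0), heading=270, 3 segment(s) drawn

Start position: (0, 0)
Final position: (16, 0)
Distance = 16; >= 1e-6 -> NOT closed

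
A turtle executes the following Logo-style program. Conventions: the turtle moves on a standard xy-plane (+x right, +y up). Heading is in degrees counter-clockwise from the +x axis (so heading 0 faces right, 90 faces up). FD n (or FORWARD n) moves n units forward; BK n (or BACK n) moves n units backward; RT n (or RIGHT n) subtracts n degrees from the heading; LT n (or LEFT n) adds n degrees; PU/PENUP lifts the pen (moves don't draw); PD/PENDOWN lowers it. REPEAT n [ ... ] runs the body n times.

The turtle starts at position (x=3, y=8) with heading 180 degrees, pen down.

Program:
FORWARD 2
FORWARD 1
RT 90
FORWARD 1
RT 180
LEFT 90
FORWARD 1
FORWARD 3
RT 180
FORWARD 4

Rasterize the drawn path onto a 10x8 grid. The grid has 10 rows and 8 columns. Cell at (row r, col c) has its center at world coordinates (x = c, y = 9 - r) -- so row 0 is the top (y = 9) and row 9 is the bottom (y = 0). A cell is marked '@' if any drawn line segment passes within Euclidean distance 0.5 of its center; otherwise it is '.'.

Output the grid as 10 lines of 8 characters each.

Answer: @@@@@...
@@@@....
........
........
........
........
........
........
........
........

Derivation:
Segment 0: (3,8) -> (1,8)
Segment 1: (1,8) -> (0,8)
Segment 2: (0,8) -> (0,9)
Segment 3: (0,9) -> (1,9)
Segment 4: (1,9) -> (4,9)
Segment 5: (4,9) -> (0,9)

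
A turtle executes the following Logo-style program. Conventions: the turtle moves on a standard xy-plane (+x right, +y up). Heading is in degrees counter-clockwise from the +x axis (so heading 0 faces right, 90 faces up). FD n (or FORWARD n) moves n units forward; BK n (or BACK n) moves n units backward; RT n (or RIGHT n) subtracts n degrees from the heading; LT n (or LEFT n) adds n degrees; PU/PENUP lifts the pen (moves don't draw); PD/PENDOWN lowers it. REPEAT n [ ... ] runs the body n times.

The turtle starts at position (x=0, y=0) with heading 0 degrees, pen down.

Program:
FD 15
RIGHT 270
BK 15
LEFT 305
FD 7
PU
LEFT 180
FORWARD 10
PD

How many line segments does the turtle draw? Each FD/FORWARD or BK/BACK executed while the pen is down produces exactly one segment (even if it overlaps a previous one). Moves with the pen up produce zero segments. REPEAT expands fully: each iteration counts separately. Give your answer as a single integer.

Answer: 3

Derivation:
Executing turtle program step by step:
Start: pos=(0,0), heading=0, pen down
FD 15: (0,0) -> (15,0) [heading=0, draw]
RT 270: heading 0 -> 90
BK 15: (15,0) -> (15,-15) [heading=90, draw]
LT 305: heading 90 -> 35
FD 7: (15,-15) -> (20.734,-10.985) [heading=35, draw]
PU: pen up
LT 180: heading 35 -> 215
FD 10: (20.734,-10.985) -> (12.543,-16.721) [heading=215, move]
PD: pen down
Final: pos=(12.543,-16.721), heading=215, 3 segment(s) drawn
Segments drawn: 3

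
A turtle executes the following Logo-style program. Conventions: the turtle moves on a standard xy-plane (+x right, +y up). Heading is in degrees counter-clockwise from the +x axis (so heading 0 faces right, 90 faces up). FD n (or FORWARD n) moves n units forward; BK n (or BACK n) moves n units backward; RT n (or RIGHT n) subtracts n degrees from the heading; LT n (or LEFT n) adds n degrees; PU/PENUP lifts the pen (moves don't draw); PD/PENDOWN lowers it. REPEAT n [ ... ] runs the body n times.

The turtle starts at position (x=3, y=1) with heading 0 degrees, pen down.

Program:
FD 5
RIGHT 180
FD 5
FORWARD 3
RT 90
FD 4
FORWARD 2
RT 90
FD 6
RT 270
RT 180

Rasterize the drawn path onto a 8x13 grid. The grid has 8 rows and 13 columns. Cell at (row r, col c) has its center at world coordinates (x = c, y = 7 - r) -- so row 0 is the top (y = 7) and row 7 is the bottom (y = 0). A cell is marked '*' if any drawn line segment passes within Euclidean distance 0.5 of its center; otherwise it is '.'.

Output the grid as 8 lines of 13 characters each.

Answer: *******......
*............
*............
*............
*............
*............
*********....
.............

Derivation:
Segment 0: (3,1) -> (8,1)
Segment 1: (8,1) -> (3,1)
Segment 2: (3,1) -> (0,1)
Segment 3: (0,1) -> (-0,5)
Segment 4: (-0,5) -> (-0,7)
Segment 5: (-0,7) -> (6,7)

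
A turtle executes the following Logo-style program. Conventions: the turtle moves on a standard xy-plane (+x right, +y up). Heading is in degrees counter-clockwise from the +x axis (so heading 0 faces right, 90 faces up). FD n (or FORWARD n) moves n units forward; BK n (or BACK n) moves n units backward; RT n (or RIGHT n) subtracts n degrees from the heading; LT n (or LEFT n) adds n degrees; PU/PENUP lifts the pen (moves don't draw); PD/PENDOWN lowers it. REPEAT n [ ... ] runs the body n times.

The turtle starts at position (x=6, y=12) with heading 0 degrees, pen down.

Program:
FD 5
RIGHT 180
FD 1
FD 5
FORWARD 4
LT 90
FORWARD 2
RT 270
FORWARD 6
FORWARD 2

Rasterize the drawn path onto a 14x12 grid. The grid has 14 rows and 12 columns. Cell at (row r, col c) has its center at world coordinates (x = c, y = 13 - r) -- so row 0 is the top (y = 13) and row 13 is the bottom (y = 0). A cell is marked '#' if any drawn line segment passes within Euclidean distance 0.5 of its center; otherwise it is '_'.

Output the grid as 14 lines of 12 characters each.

Segment 0: (6,12) -> (11,12)
Segment 1: (11,12) -> (10,12)
Segment 2: (10,12) -> (5,12)
Segment 3: (5,12) -> (1,12)
Segment 4: (1,12) -> (1,10)
Segment 5: (1,10) -> (7,10)
Segment 6: (7,10) -> (9,10)

Answer: ____________
_###########
_#__________
_#########__
____________
____________
____________
____________
____________
____________
____________
____________
____________
____________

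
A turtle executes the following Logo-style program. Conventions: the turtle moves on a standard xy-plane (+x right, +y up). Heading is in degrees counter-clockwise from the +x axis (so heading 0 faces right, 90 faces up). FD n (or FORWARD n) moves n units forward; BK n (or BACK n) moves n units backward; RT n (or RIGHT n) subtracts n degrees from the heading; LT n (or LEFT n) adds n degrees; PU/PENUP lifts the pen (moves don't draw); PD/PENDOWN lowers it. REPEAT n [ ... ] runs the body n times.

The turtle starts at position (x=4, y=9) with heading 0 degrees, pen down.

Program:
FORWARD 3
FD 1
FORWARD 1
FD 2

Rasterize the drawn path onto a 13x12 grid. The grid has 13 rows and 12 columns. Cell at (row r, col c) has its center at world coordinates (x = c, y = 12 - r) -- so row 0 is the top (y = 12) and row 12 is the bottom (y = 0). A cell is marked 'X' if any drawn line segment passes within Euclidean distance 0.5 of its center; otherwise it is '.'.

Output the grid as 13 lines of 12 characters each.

Answer: ............
............
............
....XXXXXXXX
............
............
............
............
............
............
............
............
............

Derivation:
Segment 0: (4,9) -> (7,9)
Segment 1: (7,9) -> (8,9)
Segment 2: (8,9) -> (9,9)
Segment 3: (9,9) -> (11,9)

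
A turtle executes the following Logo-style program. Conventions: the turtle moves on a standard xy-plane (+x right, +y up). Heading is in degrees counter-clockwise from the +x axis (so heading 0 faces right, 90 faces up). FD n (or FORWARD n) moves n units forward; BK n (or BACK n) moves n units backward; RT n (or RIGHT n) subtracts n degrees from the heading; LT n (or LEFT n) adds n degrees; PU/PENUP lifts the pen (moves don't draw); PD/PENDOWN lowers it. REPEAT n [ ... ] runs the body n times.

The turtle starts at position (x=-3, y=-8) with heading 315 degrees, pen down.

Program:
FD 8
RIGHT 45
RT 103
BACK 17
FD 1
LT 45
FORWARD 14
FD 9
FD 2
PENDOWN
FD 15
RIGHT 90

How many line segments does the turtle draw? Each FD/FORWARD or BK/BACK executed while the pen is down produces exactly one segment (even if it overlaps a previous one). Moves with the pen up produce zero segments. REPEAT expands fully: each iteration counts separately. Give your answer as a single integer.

Answer: 7

Derivation:
Executing turtle program step by step:
Start: pos=(-3,-8), heading=315, pen down
FD 8: (-3,-8) -> (2.657,-13.657) [heading=315, draw]
RT 45: heading 315 -> 270
RT 103: heading 270 -> 167
BK 17: (2.657,-13.657) -> (19.221,-17.481) [heading=167, draw]
FD 1: (19.221,-17.481) -> (18.247,-17.256) [heading=167, draw]
LT 45: heading 167 -> 212
FD 14: (18.247,-17.256) -> (6.374,-24.675) [heading=212, draw]
FD 9: (6.374,-24.675) -> (-1.258,-29.444) [heading=212, draw]
FD 2: (-1.258,-29.444) -> (-2.954,-30.504) [heading=212, draw]
PD: pen down
FD 15: (-2.954,-30.504) -> (-15.675,-38.453) [heading=212, draw]
RT 90: heading 212 -> 122
Final: pos=(-15.675,-38.453), heading=122, 7 segment(s) drawn
Segments drawn: 7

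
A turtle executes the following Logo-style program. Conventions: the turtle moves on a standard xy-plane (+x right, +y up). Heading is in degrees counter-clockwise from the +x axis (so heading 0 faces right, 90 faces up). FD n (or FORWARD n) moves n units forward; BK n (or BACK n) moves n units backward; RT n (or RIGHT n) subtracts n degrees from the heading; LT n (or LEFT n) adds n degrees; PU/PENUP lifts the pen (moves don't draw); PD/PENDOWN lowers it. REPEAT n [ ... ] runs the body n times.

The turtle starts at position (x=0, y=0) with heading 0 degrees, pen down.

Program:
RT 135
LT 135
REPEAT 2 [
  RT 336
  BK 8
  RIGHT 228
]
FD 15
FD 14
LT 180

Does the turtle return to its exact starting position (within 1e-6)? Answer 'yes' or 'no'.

Executing turtle program step by step:
Start: pos=(0,0), heading=0, pen down
RT 135: heading 0 -> 225
LT 135: heading 225 -> 0
REPEAT 2 [
  -- iteration 1/2 --
  RT 336: heading 0 -> 24
  BK 8: (0,0) -> (-7.308,-3.254) [heading=24, draw]
  RT 228: heading 24 -> 156
  -- iteration 2/2 --
  RT 336: heading 156 -> 180
  BK 8: (-7.308,-3.254) -> (0.692,-3.254) [heading=180, draw]
  RT 228: heading 180 -> 312
]
FD 15: (0.692,-3.254) -> (10.729,-14.401) [heading=312, draw]
FD 14: (10.729,-14.401) -> (20.096,-24.805) [heading=312, draw]
LT 180: heading 312 -> 132
Final: pos=(20.096,-24.805), heading=132, 4 segment(s) drawn

Start position: (0, 0)
Final position: (20.096, -24.805)
Distance = 31.924; >= 1e-6 -> NOT closed

Answer: no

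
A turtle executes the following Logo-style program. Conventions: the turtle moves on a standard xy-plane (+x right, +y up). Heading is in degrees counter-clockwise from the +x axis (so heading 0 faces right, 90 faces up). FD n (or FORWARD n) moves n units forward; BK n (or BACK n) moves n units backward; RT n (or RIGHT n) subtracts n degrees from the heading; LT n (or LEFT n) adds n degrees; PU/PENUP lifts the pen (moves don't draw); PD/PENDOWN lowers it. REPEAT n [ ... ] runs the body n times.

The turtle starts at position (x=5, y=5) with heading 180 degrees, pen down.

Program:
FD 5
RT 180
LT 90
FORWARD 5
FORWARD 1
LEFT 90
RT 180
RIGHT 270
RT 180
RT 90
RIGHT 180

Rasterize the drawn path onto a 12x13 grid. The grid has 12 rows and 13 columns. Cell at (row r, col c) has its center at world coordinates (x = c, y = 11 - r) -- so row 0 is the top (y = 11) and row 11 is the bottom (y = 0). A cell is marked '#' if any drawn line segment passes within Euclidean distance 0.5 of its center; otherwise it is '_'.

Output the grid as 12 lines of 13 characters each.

Answer: #____________
#____________
#____________
#____________
#____________
#____________
######_______
_____________
_____________
_____________
_____________
_____________

Derivation:
Segment 0: (5,5) -> (0,5)
Segment 1: (0,5) -> (0,10)
Segment 2: (0,10) -> (0,11)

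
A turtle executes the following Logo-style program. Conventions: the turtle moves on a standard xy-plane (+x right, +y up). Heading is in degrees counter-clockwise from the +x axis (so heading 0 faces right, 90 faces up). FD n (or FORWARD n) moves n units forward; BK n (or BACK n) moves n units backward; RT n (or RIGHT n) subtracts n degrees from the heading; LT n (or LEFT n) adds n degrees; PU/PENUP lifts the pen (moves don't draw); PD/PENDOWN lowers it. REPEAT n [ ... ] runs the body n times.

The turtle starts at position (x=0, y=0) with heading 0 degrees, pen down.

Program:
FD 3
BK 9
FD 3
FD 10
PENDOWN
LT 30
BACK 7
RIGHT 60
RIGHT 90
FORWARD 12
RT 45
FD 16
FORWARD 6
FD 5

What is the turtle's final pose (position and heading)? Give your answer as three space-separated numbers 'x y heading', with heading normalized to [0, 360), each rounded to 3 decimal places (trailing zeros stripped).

Answer: -31.142 -20.88 195

Derivation:
Executing turtle program step by step:
Start: pos=(0,0), heading=0, pen down
FD 3: (0,0) -> (3,0) [heading=0, draw]
BK 9: (3,0) -> (-6,0) [heading=0, draw]
FD 3: (-6,0) -> (-3,0) [heading=0, draw]
FD 10: (-3,0) -> (7,0) [heading=0, draw]
PD: pen down
LT 30: heading 0 -> 30
BK 7: (7,0) -> (0.938,-3.5) [heading=30, draw]
RT 60: heading 30 -> 330
RT 90: heading 330 -> 240
FD 12: (0.938,-3.5) -> (-5.062,-13.892) [heading=240, draw]
RT 45: heading 240 -> 195
FD 16: (-5.062,-13.892) -> (-20.517,-18.033) [heading=195, draw]
FD 6: (-20.517,-18.033) -> (-26.313,-19.586) [heading=195, draw]
FD 5: (-26.313,-19.586) -> (-31.142,-20.88) [heading=195, draw]
Final: pos=(-31.142,-20.88), heading=195, 9 segment(s) drawn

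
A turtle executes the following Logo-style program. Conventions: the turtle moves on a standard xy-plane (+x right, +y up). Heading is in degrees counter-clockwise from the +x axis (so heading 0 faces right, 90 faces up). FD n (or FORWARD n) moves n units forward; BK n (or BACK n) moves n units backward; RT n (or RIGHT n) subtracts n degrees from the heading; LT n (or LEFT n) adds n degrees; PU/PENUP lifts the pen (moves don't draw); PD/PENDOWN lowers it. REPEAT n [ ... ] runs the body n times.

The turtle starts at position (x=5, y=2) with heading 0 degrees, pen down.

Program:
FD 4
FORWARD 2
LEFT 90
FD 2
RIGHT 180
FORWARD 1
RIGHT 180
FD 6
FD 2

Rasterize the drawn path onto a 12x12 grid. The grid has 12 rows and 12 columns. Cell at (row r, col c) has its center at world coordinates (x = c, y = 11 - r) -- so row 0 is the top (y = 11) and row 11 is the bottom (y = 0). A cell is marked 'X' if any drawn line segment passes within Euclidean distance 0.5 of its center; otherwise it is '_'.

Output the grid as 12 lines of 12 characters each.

Answer: ___________X
___________X
___________X
___________X
___________X
___________X
___________X
___________X
___________X
_____XXXXXXX
____________
____________

Derivation:
Segment 0: (5,2) -> (9,2)
Segment 1: (9,2) -> (11,2)
Segment 2: (11,2) -> (11,4)
Segment 3: (11,4) -> (11,3)
Segment 4: (11,3) -> (11,9)
Segment 5: (11,9) -> (11,11)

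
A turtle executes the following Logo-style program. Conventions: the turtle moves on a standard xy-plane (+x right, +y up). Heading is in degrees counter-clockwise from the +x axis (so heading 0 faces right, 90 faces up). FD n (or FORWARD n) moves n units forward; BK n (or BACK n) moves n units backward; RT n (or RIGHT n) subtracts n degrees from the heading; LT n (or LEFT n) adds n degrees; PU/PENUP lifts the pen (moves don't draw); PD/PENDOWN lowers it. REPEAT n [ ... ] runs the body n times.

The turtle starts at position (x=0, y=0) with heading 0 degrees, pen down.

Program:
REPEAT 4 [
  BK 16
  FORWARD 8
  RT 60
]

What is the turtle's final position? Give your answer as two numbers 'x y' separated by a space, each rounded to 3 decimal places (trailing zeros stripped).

Executing turtle program step by step:
Start: pos=(0,0), heading=0, pen down
REPEAT 4 [
  -- iteration 1/4 --
  BK 16: (0,0) -> (-16,0) [heading=0, draw]
  FD 8: (-16,0) -> (-8,0) [heading=0, draw]
  RT 60: heading 0 -> 300
  -- iteration 2/4 --
  BK 16: (-8,0) -> (-16,13.856) [heading=300, draw]
  FD 8: (-16,13.856) -> (-12,6.928) [heading=300, draw]
  RT 60: heading 300 -> 240
  -- iteration 3/4 --
  BK 16: (-12,6.928) -> (-4,20.785) [heading=240, draw]
  FD 8: (-4,20.785) -> (-8,13.856) [heading=240, draw]
  RT 60: heading 240 -> 180
  -- iteration 4/4 --
  BK 16: (-8,13.856) -> (8,13.856) [heading=180, draw]
  FD 8: (8,13.856) -> (0,13.856) [heading=180, draw]
  RT 60: heading 180 -> 120
]
Final: pos=(0,13.856), heading=120, 8 segment(s) drawn

Answer: 0 13.856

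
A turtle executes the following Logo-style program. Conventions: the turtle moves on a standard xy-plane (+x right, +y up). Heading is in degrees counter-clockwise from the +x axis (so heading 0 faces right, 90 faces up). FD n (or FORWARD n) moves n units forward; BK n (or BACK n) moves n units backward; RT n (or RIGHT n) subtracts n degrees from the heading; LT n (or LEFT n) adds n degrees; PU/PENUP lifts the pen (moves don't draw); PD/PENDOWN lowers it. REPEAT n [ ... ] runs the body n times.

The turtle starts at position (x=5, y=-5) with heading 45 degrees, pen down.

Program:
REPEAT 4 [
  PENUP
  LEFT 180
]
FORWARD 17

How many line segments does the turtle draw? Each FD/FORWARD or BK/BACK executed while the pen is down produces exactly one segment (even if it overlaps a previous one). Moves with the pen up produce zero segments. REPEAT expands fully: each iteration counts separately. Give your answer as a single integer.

Answer: 0

Derivation:
Executing turtle program step by step:
Start: pos=(5,-5), heading=45, pen down
REPEAT 4 [
  -- iteration 1/4 --
  PU: pen up
  LT 180: heading 45 -> 225
  -- iteration 2/4 --
  PU: pen up
  LT 180: heading 225 -> 45
  -- iteration 3/4 --
  PU: pen up
  LT 180: heading 45 -> 225
  -- iteration 4/4 --
  PU: pen up
  LT 180: heading 225 -> 45
]
FD 17: (5,-5) -> (17.021,7.021) [heading=45, move]
Final: pos=(17.021,7.021), heading=45, 0 segment(s) drawn
Segments drawn: 0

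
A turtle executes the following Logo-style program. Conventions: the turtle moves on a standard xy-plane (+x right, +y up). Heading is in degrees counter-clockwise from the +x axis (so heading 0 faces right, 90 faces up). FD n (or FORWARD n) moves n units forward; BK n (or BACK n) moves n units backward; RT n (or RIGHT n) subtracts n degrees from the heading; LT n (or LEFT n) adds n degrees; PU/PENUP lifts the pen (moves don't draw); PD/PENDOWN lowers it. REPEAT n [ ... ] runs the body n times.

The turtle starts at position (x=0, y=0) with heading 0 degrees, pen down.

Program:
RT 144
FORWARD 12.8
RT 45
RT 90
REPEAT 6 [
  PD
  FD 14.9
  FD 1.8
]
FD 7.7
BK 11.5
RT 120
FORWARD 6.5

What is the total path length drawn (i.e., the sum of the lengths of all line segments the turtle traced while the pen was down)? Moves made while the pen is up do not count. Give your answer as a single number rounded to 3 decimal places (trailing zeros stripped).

Answer: 138.7

Derivation:
Executing turtle program step by step:
Start: pos=(0,0), heading=0, pen down
RT 144: heading 0 -> 216
FD 12.8: (0,0) -> (-10.355,-7.524) [heading=216, draw]
RT 45: heading 216 -> 171
RT 90: heading 171 -> 81
REPEAT 6 [
  -- iteration 1/6 --
  PD: pen down
  FD 14.9: (-10.355,-7.524) -> (-8.025,7.193) [heading=81, draw]
  FD 1.8: (-8.025,7.193) -> (-7.743,8.971) [heading=81, draw]
  -- iteration 2/6 --
  PD: pen down
  FD 14.9: (-7.743,8.971) -> (-5.412,23.687) [heading=81, draw]
  FD 1.8: (-5.412,23.687) -> (-5.131,25.465) [heading=81, draw]
  -- iteration 3/6 --
  PD: pen down
  FD 14.9: (-5.131,25.465) -> (-2.8,40.182) [heading=81, draw]
  FD 1.8: (-2.8,40.182) -> (-2.518,41.96) [heading=81, draw]
  -- iteration 4/6 --
  PD: pen down
  FD 14.9: (-2.518,41.96) -> (-0.187,56.676) [heading=81, draw]
  FD 1.8: (-0.187,56.676) -> (0.094,58.454) [heading=81, draw]
  -- iteration 5/6 --
  PD: pen down
  FD 14.9: (0.094,58.454) -> (2.425,73.17) [heading=81, draw]
  FD 1.8: (2.425,73.17) -> (2.707,74.948) [heading=81, draw]
  -- iteration 6/6 --
  PD: pen down
  FD 14.9: (2.707,74.948) -> (5.038,89.665) [heading=81, draw]
  FD 1.8: (5.038,89.665) -> (5.319,91.443) [heading=81, draw]
]
FD 7.7: (5.319,91.443) -> (6.524,99.048) [heading=81, draw]
BK 11.5: (6.524,99.048) -> (4.725,87.69) [heading=81, draw]
RT 120: heading 81 -> 321
FD 6.5: (4.725,87.69) -> (9.776,83.599) [heading=321, draw]
Final: pos=(9.776,83.599), heading=321, 16 segment(s) drawn

Segment lengths:
  seg 1: (0,0) -> (-10.355,-7.524), length = 12.8
  seg 2: (-10.355,-7.524) -> (-8.025,7.193), length = 14.9
  seg 3: (-8.025,7.193) -> (-7.743,8.971), length = 1.8
  seg 4: (-7.743,8.971) -> (-5.412,23.687), length = 14.9
  seg 5: (-5.412,23.687) -> (-5.131,25.465), length = 1.8
  seg 6: (-5.131,25.465) -> (-2.8,40.182), length = 14.9
  seg 7: (-2.8,40.182) -> (-2.518,41.96), length = 1.8
  seg 8: (-2.518,41.96) -> (-0.187,56.676), length = 14.9
  seg 9: (-0.187,56.676) -> (0.094,58.454), length = 1.8
  seg 10: (0.094,58.454) -> (2.425,73.17), length = 14.9
  seg 11: (2.425,73.17) -> (2.707,74.948), length = 1.8
  seg 12: (2.707,74.948) -> (5.038,89.665), length = 14.9
  seg 13: (5.038,89.665) -> (5.319,91.443), length = 1.8
  seg 14: (5.319,91.443) -> (6.524,99.048), length = 7.7
  seg 15: (6.524,99.048) -> (4.725,87.69), length = 11.5
  seg 16: (4.725,87.69) -> (9.776,83.599), length = 6.5
Total = 138.7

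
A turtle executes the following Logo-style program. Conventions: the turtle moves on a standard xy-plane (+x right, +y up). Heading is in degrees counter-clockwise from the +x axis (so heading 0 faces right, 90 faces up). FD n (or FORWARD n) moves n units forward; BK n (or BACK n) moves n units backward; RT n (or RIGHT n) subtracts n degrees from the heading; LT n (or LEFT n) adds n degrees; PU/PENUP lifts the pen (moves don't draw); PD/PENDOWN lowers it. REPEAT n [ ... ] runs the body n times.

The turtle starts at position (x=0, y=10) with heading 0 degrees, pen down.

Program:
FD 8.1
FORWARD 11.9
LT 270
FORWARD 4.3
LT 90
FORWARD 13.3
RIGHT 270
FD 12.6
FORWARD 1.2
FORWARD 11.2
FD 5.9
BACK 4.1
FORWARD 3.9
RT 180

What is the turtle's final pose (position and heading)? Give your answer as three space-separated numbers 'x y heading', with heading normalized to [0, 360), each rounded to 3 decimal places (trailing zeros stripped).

Answer: 33.3 36.4 270

Derivation:
Executing turtle program step by step:
Start: pos=(0,10), heading=0, pen down
FD 8.1: (0,10) -> (8.1,10) [heading=0, draw]
FD 11.9: (8.1,10) -> (20,10) [heading=0, draw]
LT 270: heading 0 -> 270
FD 4.3: (20,10) -> (20,5.7) [heading=270, draw]
LT 90: heading 270 -> 0
FD 13.3: (20,5.7) -> (33.3,5.7) [heading=0, draw]
RT 270: heading 0 -> 90
FD 12.6: (33.3,5.7) -> (33.3,18.3) [heading=90, draw]
FD 1.2: (33.3,18.3) -> (33.3,19.5) [heading=90, draw]
FD 11.2: (33.3,19.5) -> (33.3,30.7) [heading=90, draw]
FD 5.9: (33.3,30.7) -> (33.3,36.6) [heading=90, draw]
BK 4.1: (33.3,36.6) -> (33.3,32.5) [heading=90, draw]
FD 3.9: (33.3,32.5) -> (33.3,36.4) [heading=90, draw]
RT 180: heading 90 -> 270
Final: pos=(33.3,36.4), heading=270, 10 segment(s) drawn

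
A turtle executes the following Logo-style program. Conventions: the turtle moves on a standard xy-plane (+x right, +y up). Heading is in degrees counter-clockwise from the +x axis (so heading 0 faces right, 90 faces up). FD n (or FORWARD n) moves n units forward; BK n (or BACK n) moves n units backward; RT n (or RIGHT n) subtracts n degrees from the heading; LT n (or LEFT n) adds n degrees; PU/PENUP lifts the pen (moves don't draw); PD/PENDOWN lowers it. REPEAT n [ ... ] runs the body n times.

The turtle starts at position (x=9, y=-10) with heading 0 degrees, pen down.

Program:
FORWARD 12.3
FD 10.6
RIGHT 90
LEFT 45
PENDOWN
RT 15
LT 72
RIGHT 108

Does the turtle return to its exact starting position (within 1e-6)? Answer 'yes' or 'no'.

Answer: no

Derivation:
Executing turtle program step by step:
Start: pos=(9,-10), heading=0, pen down
FD 12.3: (9,-10) -> (21.3,-10) [heading=0, draw]
FD 10.6: (21.3,-10) -> (31.9,-10) [heading=0, draw]
RT 90: heading 0 -> 270
LT 45: heading 270 -> 315
PD: pen down
RT 15: heading 315 -> 300
LT 72: heading 300 -> 12
RT 108: heading 12 -> 264
Final: pos=(31.9,-10), heading=264, 2 segment(s) drawn

Start position: (9, -10)
Final position: (31.9, -10)
Distance = 22.9; >= 1e-6 -> NOT closed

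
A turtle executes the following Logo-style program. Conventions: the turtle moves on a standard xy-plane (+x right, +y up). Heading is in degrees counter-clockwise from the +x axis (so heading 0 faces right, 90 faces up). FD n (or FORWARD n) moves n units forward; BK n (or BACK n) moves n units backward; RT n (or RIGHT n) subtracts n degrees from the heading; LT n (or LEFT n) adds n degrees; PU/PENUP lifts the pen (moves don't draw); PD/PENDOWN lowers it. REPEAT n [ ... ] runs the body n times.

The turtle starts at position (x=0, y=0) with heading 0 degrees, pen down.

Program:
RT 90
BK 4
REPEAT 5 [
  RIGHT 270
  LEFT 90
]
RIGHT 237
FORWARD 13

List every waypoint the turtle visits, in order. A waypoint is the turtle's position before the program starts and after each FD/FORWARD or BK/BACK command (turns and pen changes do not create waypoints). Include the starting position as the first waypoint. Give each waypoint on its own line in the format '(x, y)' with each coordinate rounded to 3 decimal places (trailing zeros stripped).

Executing turtle program step by step:
Start: pos=(0,0), heading=0, pen down
RT 90: heading 0 -> 270
BK 4: (0,0) -> (0,4) [heading=270, draw]
REPEAT 5 [
  -- iteration 1/5 --
  RT 270: heading 270 -> 0
  LT 90: heading 0 -> 90
  -- iteration 2/5 --
  RT 270: heading 90 -> 180
  LT 90: heading 180 -> 270
  -- iteration 3/5 --
  RT 270: heading 270 -> 0
  LT 90: heading 0 -> 90
  -- iteration 4/5 --
  RT 270: heading 90 -> 180
  LT 90: heading 180 -> 270
  -- iteration 5/5 --
  RT 270: heading 270 -> 0
  LT 90: heading 0 -> 90
]
RT 237: heading 90 -> 213
FD 13: (0,4) -> (-10.903,-3.08) [heading=213, draw]
Final: pos=(-10.903,-3.08), heading=213, 2 segment(s) drawn
Waypoints (3 total):
(0, 0)
(0, 4)
(-10.903, -3.08)

Answer: (0, 0)
(0, 4)
(-10.903, -3.08)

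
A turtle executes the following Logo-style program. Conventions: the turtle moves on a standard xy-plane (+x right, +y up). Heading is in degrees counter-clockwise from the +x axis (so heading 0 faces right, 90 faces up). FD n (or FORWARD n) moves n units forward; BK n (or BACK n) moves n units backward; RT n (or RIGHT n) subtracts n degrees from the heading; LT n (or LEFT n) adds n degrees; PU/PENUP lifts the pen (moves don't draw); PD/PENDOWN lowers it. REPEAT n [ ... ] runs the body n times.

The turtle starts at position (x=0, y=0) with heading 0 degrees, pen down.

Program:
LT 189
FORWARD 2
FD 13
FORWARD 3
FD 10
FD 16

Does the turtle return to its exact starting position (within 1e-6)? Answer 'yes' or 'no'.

Executing turtle program step by step:
Start: pos=(0,0), heading=0, pen down
LT 189: heading 0 -> 189
FD 2: (0,0) -> (-1.975,-0.313) [heading=189, draw]
FD 13: (-1.975,-0.313) -> (-14.815,-2.347) [heading=189, draw]
FD 3: (-14.815,-2.347) -> (-17.778,-2.816) [heading=189, draw]
FD 10: (-17.778,-2.816) -> (-27.655,-4.38) [heading=189, draw]
FD 16: (-27.655,-4.38) -> (-43.458,-6.883) [heading=189, draw]
Final: pos=(-43.458,-6.883), heading=189, 5 segment(s) drawn

Start position: (0, 0)
Final position: (-43.458, -6.883)
Distance = 44; >= 1e-6 -> NOT closed

Answer: no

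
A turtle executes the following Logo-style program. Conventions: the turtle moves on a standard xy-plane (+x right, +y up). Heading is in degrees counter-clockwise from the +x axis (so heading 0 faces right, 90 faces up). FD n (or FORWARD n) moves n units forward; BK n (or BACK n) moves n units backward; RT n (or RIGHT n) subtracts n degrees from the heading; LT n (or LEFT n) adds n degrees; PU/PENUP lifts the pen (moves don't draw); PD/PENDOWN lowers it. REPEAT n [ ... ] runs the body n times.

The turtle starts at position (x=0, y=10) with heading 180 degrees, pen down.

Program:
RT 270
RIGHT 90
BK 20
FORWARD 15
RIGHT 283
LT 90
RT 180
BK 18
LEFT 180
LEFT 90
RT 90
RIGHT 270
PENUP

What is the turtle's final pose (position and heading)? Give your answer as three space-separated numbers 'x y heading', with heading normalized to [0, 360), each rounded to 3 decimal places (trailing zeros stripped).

Answer: 22.539 5.951 77

Derivation:
Executing turtle program step by step:
Start: pos=(0,10), heading=180, pen down
RT 270: heading 180 -> 270
RT 90: heading 270 -> 180
BK 20: (0,10) -> (20,10) [heading=180, draw]
FD 15: (20,10) -> (5,10) [heading=180, draw]
RT 283: heading 180 -> 257
LT 90: heading 257 -> 347
RT 180: heading 347 -> 167
BK 18: (5,10) -> (22.539,5.951) [heading=167, draw]
LT 180: heading 167 -> 347
LT 90: heading 347 -> 77
RT 90: heading 77 -> 347
RT 270: heading 347 -> 77
PU: pen up
Final: pos=(22.539,5.951), heading=77, 3 segment(s) drawn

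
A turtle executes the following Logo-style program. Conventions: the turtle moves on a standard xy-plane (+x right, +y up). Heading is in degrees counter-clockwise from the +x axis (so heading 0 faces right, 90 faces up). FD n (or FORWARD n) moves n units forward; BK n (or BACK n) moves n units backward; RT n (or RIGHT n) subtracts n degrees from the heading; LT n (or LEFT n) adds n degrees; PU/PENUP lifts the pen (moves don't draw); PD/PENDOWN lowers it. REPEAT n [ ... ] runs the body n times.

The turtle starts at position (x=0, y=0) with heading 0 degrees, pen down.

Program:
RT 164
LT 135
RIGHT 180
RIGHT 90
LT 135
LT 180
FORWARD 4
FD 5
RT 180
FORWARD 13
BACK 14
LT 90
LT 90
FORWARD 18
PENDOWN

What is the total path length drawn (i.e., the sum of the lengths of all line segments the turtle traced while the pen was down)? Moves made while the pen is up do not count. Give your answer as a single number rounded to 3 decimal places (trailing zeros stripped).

Executing turtle program step by step:
Start: pos=(0,0), heading=0, pen down
RT 164: heading 0 -> 196
LT 135: heading 196 -> 331
RT 180: heading 331 -> 151
RT 90: heading 151 -> 61
LT 135: heading 61 -> 196
LT 180: heading 196 -> 16
FD 4: (0,0) -> (3.845,1.103) [heading=16, draw]
FD 5: (3.845,1.103) -> (8.651,2.481) [heading=16, draw]
RT 180: heading 16 -> 196
FD 13: (8.651,2.481) -> (-3.845,-1.103) [heading=196, draw]
BK 14: (-3.845,-1.103) -> (9.613,2.756) [heading=196, draw]
LT 90: heading 196 -> 286
LT 90: heading 286 -> 16
FD 18: (9.613,2.756) -> (26.915,7.718) [heading=16, draw]
PD: pen down
Final: pos=(26.915,7.718), heading=16, 5 segment(s) drawn

Segment lengths:
  seg 1: (0,0) -> (3.845,1.103), length = 4
  seg 2: (3.845,1.103) -> (8.651,2.481), length = 5
  seg 3: (8.651,2.481) -> (-3.845,-1.103), length = 13
  seg 4: (-3.845,-1.103) -> (9.613,2.756), length = 14
  seg 5: (9.613,2.756) -> (26.915,7.718), length = 18
Total = 54

Answer: 54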